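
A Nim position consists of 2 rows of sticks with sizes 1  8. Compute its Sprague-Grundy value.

9

Compute the nim-sum pairwise:
1 ^ 8 = 9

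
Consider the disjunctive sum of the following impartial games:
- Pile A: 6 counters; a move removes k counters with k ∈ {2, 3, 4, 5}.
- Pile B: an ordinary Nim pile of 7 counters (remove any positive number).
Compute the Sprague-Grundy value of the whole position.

4

For pile A, compute g(0), g(1), … with moves {2, 3, 4, 5}:
k:     0  1  2  3  4  5  6
g(k):  0  0  1  1  2  2  3
So g(6) = 3.
Pile B is a plain Nim pile of size 7, so its Grundy value is 7.
The value of a disjunctive sum is the nim-sum of the parts.
Combined value = 3 ⊕ 7 = 4.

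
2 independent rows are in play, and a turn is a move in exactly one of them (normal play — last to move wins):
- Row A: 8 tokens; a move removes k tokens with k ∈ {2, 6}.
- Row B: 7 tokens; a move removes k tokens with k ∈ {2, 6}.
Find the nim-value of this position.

1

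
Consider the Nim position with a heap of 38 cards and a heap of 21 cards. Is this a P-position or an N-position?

Nim-sum: 38 ^ 21 = 51.
The nim-sum is 51 ≠ 0, so this is an N-position: the player to move can win.

N-position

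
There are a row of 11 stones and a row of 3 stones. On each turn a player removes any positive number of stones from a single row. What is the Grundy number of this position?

Compute the nim-sum pairwise:
11 ⊕ 3 = 8

8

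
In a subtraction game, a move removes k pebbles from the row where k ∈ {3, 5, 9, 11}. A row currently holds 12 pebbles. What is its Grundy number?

Compute g(0), g(1), … for moves {3, 5, 9, 11}:
k:     0  1  2  3  4  5  6  7  8  9 10 11 12
g(k):  0  0  0  1  1  1  2  2  0  3  3  1  4
So g(12) = 4.

4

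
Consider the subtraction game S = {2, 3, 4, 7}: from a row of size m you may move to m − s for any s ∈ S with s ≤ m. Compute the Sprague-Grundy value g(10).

Grundy values for subtraction set {2, 3, 4, 7}:
g(0) = mex{} = 0
g(1) = mex{} = 0
g(2) = mex{0} = 1
g(3) = mex{0} = 1
g(4) = mex{0,1} = 2
g(5) = mex{0,1} = 2
g(6) = mex{1,2} = 0
g(7) = mex{0,1,2} = 3
g(8) = mex{0,2} = 1
g(9) = mex{0,1,2,3} = 4
g(10) = mex{0,1,3} = 2
So g(10) = 2.

2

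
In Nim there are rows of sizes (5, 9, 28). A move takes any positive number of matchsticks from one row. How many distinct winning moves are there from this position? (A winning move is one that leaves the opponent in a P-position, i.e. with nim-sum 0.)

1

Write each in binary and XOR column by column:
  00101  (5)
  01001  (9)
  11100  (28)
  -----
  10000  (16)
The overall nim-sum is X = 16. A row of size p has a winning move iff p XOR X < p (reduce it to p XOR X).
  5: 5 XOR 16 = 21 ≥ 5 — no move.
  9: 9 XOR 16 = 25 ≥ 9 — no move.
  28: 28 XOR 16 = 12 < 28 — winning move (to 12).
That gives 1 winning move.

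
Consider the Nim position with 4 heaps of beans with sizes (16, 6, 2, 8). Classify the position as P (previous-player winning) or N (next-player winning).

N-position

In binary:
  10000  (16)
  00110  (6)
  00010  (2)
  01000  (8)
  -----
  11100  (28)
The nim-sum is 28 ≠ 0, so this is an N-position: the player to move can win.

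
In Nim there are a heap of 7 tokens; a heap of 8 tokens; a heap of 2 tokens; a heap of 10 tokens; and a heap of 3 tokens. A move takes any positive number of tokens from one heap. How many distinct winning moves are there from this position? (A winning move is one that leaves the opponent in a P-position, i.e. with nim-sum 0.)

Write each in binary and XOR column by column:
  0111  (7)
  1000  (8)
  0010  (2)
  1010  (10)
  0011  (3)
  ----
  0100  (4)
The overall nim-sum is X = 4. A heap of size p has a winning move iff p XOR X < p (reduce it to p XOR X).
  7: 7 XOR 4 = 3 < 7 — winning move (to 3).
  8: 8 XOR 4 = 12 ≥ 8 — no move.
  2: 2 XOR 4 = 6 ≥ 2 — no move.
  10: 10 XOR 4 = 14 ≥ 10 — no move.
  3: 3 XOR 4 = 7 ≥ 3 — no move.
That gives 1 winning move.

1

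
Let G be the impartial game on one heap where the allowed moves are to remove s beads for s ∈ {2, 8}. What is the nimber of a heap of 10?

0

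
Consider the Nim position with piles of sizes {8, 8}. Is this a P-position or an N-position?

P-position

Compute the nim-sum pairwise:
8 ⊕ 8 = 0
The nim-sum is 0, so this is a P-position: the player to move is in a losing position under optimal play.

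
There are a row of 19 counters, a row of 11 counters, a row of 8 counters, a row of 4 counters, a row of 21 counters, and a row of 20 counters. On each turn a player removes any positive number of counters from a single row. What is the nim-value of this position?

21

Compute the nim-sum pairwise:
19 XOR 11 = 24
24 XOR 8 = 16
16 XOR 4 = 20
20 XOR 21 = 1
1 XOR 20 = 21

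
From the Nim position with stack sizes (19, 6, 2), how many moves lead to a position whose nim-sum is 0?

1

Nim-sum: 19 ⊕ 6 ⊕ 2 = 23.
The overall nim-sum is X = 23. A stack of size p has a winning move iff p XOR X < p (reduce it to p XOR X).
  19: 19 XOR 23 = 4 < 19 — winning move (to 4).
  6: 6 XOR 23 = 17 ≥ 6 — no move.
  2: 2 XOR 23 = 21 ≥ 2 — no move.
That gives 1 winning move.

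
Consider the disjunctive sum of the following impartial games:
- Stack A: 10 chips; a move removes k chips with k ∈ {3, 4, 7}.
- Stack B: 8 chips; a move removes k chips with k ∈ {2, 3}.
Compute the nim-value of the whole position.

1

For stack A, compute g(0), g(1), … with moves {3, 4, 7}:
k:     0  1  2  3  4  5  6  7  8  9 10
g(k):  0  0  0  1  1  1  2  2  2  3  0
So g(10) = 0.
Grundy values for stack B (subtraction set {2, 3}):
g(0) = mex{} = 0
g(1) = mex{} = 0
g(2) = mex{0} = 1
g(3) = mex{0} = 1
g(4) = mex{0,1} = 2
g(5) = mex{1} = 0
g(6) = mex{1,2} = 0
g(7) = mex{0,2} = 1
g(8) = mex{0} = 1
So g(8) = 1.
By the Sprague-Grundy theorem, the Grundy value of a sum of independent games is the XOR of the component values.
Combined value = 0 ⊕ 1 = 1.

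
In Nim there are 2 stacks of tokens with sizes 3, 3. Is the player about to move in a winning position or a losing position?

In binary:
  11  (3)
  11  (3)
  --
  00  (0)
The nim-sum is 0, so this is a P-position: the player to move is in a losing position under optimal play.

Losing position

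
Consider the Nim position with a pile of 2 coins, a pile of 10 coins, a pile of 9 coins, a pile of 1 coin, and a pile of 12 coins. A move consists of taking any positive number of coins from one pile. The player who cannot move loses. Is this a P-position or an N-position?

N-position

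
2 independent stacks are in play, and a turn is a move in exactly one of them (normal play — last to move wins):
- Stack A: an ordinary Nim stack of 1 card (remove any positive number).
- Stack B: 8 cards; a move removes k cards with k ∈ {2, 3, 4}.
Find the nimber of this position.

0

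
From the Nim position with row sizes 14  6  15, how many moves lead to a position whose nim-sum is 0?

3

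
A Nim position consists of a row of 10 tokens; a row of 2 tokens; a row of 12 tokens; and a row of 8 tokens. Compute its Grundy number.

12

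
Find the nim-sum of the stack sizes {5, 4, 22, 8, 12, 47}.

Compute the nim-sum pairwise:
5 XOR 4 = 1
1 XOR 22 = 23
23 XOR 8 = 31
31 XOR 12 = 19
19 XOR 47 = 60

60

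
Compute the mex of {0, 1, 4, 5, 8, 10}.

2

The values 0, 1 are all present; 2 is the first non-negative integer missing from the set.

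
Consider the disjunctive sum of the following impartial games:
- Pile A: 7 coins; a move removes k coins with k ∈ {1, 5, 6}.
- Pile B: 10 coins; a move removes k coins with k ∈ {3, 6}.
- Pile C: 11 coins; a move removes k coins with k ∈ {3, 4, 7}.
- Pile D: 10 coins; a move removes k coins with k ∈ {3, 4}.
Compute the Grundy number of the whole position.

Build the Grundy sequence for pile A with g(k) = mex{g(k−s) : s ∈ {1, 5, 6}, s ≤ k}:
g(0) = mex{} = 0
g(1) = mex{0} = 1
g(2) = mex{1} = 0
g(3) = mex{0} = 1
g(4) = mex{1} = 0
g(5) = mex{0} = 1
g(6) = mex{0,1} = 2
g(7) = mex{0,1,2} = 3
So g(7) = 3.
Build the Grundy sequence for pile B with g(k) = mex{g(k−s) : s ∈ {3, 6}, s ≤ k}:
g(0) = mex{} = 0
g(1) = mex{} = 0
g(2) = mex{} = 0
g(3) = mex{0} = 1
g(4) = mex{0} = 1
g(5) = mex{0} = 1
g(6) = mex{0,1} = 2
g(7) = mex{0,1} = 2
g(8) = mex{0,1} = 2
g(9) = mex{1,2} = 0
g(10) = mex{1,2} = 0
So g(10) = 0.
Build the Grundy sequence for pile C with g(k) = mex{g(k−s) : s ∈ {3, 4, 7}, s ≤ k}:
g(0) = mex{} = 0
g(1) = mex{} = 0
g(2) = mex{} = 0
g(3) = mex{0} = 1
g(4) = mex{0} = 1
g(5) = mex{0} = 1
g(6) = mex{0,1} = 2
g(7) = mex{0,1} = 2
g(8) = mex{0,1} = 2
g(9) = mex{0,1,2} = 3
g(10) = mex{1,2} = 0
g(11) = mex{1,2} = 0
So g(11) = 0.
Grundy values for pile D (subtraction set {3, 4}):
g(0) = mex{} = 0
g(1) = mex{} = 0
g(2) = mex{} = 0
g(3) = mex{0} = 1
g(4) = mex{0} = 1
g(5) = mex{0} = 1
g(6) = mex{0,1} = 2
g(7) = mex{1} = 0
g(8) = mex{1} = 0
g(9) = mex{1,2} = 0
g(10) = mex{0,2} = 1
So g(10) = 1.
By the Sprague-Grundy theorem, the Grundy value of a sum of independent games is the XOR of the component values.
Combined value = 3 XOR 0 XOR 0 XOR 1 = 2.

2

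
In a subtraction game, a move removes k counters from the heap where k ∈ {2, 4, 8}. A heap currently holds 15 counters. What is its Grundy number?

Build the Grundy sequence with g(k) = mex{g(k−s) : s ∈ {2, 4, 8}, s ≤ k}:
k:     0  1  2  3  4  5  6  7  8  9 10 11 12 13 14 15
g(k):  0  0  1  1  2  2  0  0  1  1  2  2  0  0  1  1
So g(15) = 1.

1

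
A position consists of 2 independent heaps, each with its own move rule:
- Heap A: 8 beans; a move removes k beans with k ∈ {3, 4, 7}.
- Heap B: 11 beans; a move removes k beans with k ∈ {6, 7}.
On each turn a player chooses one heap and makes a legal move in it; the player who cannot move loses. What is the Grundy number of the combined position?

3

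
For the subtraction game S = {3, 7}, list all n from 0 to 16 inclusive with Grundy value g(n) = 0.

0, 1, 2, 6, 10, 11, 12, 16

Grundy values for subtraction set {3, 7}:
k:     0  1  2  3  4  5  6  7  8  9 10 11 12 13 14 15 16
g(k):  0  0  0  1  1  1  0  2  2  1  0  0  0  1  1  1  0
The P-positions (g = 0) in 0..16 are 0, 1, 2, 6, 10, 11, 12, 16.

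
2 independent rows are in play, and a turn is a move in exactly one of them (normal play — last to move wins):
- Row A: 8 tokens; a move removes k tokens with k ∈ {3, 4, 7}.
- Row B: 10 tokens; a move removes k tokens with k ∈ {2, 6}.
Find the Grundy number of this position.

For row A, compute g(0), g(1), … with moves {3, 4, 7}:
g(0) = mex{} = 0
g(1) = mex{} = 0
g(2) = mex{} = 0
g(3) = mex{0} = 1
g(4) = mex{0} = 1
g(5) = mex{0} = 1
g(6) = mex{0,1} = 2
g(7) = mex{0,1} = 2
g(8) = mex{0,1} = 2
So g(8) = 2.
Grundy values for row B (subtraction set {2, 6}):
g(0) = mex{} = 0
g(1) = mex{} = 0
g(2) = mex{0} = 1
g(3) = mex{0} = 1
g(4) = mex{1} = 0
g(5) = mex{1} = 0
g(6) = mex{0} = 1
g(7) = mex{0} = 1
g(8) = mex{1} = 0
g(9) = mex{1} = 0
g(10) = mex{0} = 1
So g(10) = 1.
The value of a disjunctive sum is the nim-sum of the parts.
Combined value = 2 XOR 1 = 3.

3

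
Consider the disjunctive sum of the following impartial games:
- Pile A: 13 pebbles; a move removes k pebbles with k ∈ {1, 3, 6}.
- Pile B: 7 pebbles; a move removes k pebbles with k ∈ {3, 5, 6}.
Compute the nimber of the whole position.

Grundy values for pile A (subtraction set {1, 3, 6}):
g(0) = mex{} = 0
g(1) = mex{0} = 1
g(2) = mex{1} = 0
g(3) = mex{0} = 1
g(4) = mex{1} = 0
g(5) = mex{0} = 1
g(6) = mex{0,1} = 2
g(7) = mex{0,1,2} = 3
g(8) = mex{0,1,3} = 2
g(9) = mex{1,2} = 0
g(10) = mex{0,3} = 1
g(11) = mex{1,2} = 0
g(12) = mex{0,2} = 1
g(13) = mex{1,3} = 0
So g(13) = 0.
For pile B, compute g(0), g(1), … with moves {3, 5, 6}:
g(0) = mex{} = 0
g(1) = mex{} = 0
g(2) = mex{} = 0
g(3) = mex{0} = 1
g(4) = mex{0} = 1
g(5) = mex{0} = 1
g(6) = mex{0,1} = 2
g(7) = mex{0,1} = 2
So g(7) = 2.
By the Sprague-Grundy theorem, the Grundy value of a sum of independent games is the XOR of the component values.
Combined value = 0 ⊕ 2 = 2.

2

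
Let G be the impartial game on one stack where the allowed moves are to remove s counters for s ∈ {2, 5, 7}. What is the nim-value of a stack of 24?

1

Grundy values for subtraction set {2, 5, 7}:
k:     0  1  2  3  4  5  6  7  8  9 10 11 12 13 14 15 16 17 18 19 20 21 22 23 24
g(k):  0  0  1  1  0  2  1  3  2  2  0  3  1  0  0  1  1  2  2  3  3  2  0  0  1
So g(24) = 1.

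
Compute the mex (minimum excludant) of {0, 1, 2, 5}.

The values 0, 1, 2 are all present; 3 is the first non-negative integer missing from the set.

3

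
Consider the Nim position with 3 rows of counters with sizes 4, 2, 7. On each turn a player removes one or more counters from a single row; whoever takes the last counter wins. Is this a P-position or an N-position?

N-position

Nim-sum: 4 XOR 2 XOR 7 = 1.
The nim-sum is 1 ≠ 0, so this is an N-position: the player to move can win.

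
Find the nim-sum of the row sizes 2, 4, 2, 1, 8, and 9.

Nim-sum: 2 XOR 4 XOR 2 XOR 1 XOR 8 XOR 9 = 4.

4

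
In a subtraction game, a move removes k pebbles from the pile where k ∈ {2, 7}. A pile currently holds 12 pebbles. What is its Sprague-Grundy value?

Compute g(0), g(1), … for moves {2, 7}:
k:     0  1  2  3  4  5  6  7  8  9 10 11 12
g(k):  0  0  1  1  0  0  1  1  2  0  0  1  1
So g(12) = 1.

1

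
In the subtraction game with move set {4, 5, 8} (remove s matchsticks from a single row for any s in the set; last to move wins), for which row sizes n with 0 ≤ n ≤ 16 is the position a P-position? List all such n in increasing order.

Compute g(0), g(1), … for moves {4, 5, 8}:
k:     0  1  2  3  4  5  6  7  8  9 10 11 12 13 14 15 16
g(k):  0  0  0  0  1  1  1  1  2  2  2  2  0  0  0  0  1
The P-positions (g = 0) in 0..16 are 0, 1, 2, 3, 12, 13, 14, 15.

0, 1, 2, 3, 12, 13, 14, 15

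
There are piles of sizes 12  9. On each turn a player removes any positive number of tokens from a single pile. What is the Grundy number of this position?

5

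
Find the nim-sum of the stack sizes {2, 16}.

In binary:
  00010  (2)
  10000  (16)
  -----
  10010  (18)

18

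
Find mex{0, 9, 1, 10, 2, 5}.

The values 0, 1, 2 are all present; 3 is the first non-negative integer missing from the set.

3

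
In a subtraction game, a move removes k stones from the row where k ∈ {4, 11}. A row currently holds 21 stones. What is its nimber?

Compute g(0), g(1), … for moves {4, 11}:
k:     0  1  2  3  4  5  6  7  8  9 10 11 12 13 14 15 16 17 18 19 20 21
g(k):  0  0  0  0  1  1  1  1  0  0  0  2  1  1  1  0  0  0  0  1  1  1
So g(21) = 1.

1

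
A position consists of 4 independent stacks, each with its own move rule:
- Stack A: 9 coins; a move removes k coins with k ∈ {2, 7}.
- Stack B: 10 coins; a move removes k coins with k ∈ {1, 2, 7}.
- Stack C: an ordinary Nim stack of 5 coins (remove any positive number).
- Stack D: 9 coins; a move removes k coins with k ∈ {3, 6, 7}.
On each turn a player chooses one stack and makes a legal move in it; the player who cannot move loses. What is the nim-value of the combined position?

7

For stack A, compute g(0), g(1), … with moves {2, 7}:
g(0) = mex{} = 0
g(1) = mex{} = 0
g(2) = mex{0} = 1
g(3) = mex{0} = 1
g(4) = mex{1} = 0
g(5) = mex{1} = 0
g(6) = mex{0} = 1
g(7) = mex{0} = 1
g(8) = mex{0,1} = 2
g(9) = mex{1} = 0
So g(9) = 0.
Build the Grundy sequence for stack B with g(k) = mex{g(k−s) : s ∈ {1, 2, 7}, s ≤ k}:
k:     0  1  2  3  4  5  6  7  8  9 10
g(k):  0  1  2  0  1  2  0  1  2  0  1
So g(10) = 1.
Stack C is a plain Nim stack of size 5, so its Grundy value is 5.
For stack D, compute g(0), g(1), … with moves {3, 6, 7}:
g(0) = mex{} = 0
g(1) = mex{} = 0
g(2) = mex{} = 0
g(3) = mex{0} = 1
g(4) = mex{0} = 1
g(5) = mex{0} = 1
g(6) = mex{0,1} = 2
g(7) = mex{0,1} = 2
g(8) = mex{0,1} = 2
g(9) = mex{0,1,2} = 3
So g(9) = 3.
By the Sprague-Grundy theorem, the Grundy value of a sum of independent games is the XOR of the component values.
Combined value = 0 XOR 1 XOR 5 XOR 3 = 7.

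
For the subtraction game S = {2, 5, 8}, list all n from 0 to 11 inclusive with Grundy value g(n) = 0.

0, 1, 4, 7, 10, 11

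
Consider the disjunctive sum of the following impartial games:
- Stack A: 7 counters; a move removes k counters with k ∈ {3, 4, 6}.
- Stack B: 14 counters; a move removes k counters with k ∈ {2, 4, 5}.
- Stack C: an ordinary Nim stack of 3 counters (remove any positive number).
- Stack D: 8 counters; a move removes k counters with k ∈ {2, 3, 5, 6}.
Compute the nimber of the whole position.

1

Build the Grundy sequence for stack A with g(k) = mex{g(k−s) : s ∈ {3, 4, 6}, s ≤ k}:
g(0) = mex{} = 0
g(1) = mex{} = 0
g(2) = mex{} = 0
g(3) = mex{0} = 1
g(4) = mex{0} = 1
g(5) = mex{0} = 1
g(6) = mex{0,1} = 2
g(7) = mex{0,1} = 2
So g(7) = 2.
Build the Grundy sequence for stack B with g(k) = mex{g(k−s) : s ∈ {2, 4, 5}, s ≤ k}:
g(0) = mex{} = 0
g(1) = mex{} = 0
g(2) = mex{0} = 1
g(3) = mex{0} = 1
g(4) = mex{0,1} = 2
g(5) = mex{0,1} = 2
g(6) = mex{0,1,2} = 3
g(7) = mex{1,2} = 0
g(8) = mex{1,2,3} = 0
g(9) = mex{0,2} = 1
g(10) = mex{0,2,3} = 1
g(11) = mex{0,1,3} = 2
g(12) = mex{0,1} = 2
g(13) = mex{0,1,2} = 3
g(14) = mex{1,2} = 0
So g(14) = 0.
Stack C is a plain Nim stack of size 3, so its Grundy value is 3.
Grundy values for stack D (subtraction set {2, 3, 5, 6}):
k:     0  1  2  3  4  5  6  7  8
g(k):  0  0  1  1  2  2  3  3  0
So g(8) = 0.
The value of a disjunctive sum is the nim-sum of the parts.
Combined value = 2 ⊕ 0 ⊕ 3 ⊕ 0 = 1.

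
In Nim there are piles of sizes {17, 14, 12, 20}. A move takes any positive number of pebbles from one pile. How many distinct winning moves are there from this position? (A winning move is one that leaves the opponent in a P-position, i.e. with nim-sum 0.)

3

Nim-sum: 17 ^ 14 ^ 12 ^ 20 = 7.
The overall nim-sum is X = 7. A pile of size p has a winning move iff p XOR X < p (reduce it to p XOR X).
  17: 17 XOR 7 = 22 ≥ 17 — no move.
  14: 14 XOR 7 = 9 < 14 — winning move (to 9).
  12: 12 XOR 7 = 11 < 12 — winning move (to 11).
  20: 20 XOR 7 = 19 < 20 — winning move (to 19).
That gives 3 winning moves.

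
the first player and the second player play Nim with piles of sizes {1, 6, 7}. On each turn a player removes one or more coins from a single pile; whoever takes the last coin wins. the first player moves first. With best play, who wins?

the second player wins

Write each in binary and XOR column by column:
  001  (1)
  110  (6)
  111  (7)
  ---
  000  (0)
The nim-sum is 0, so this is a P-position: the player to move is in a losing position under optimal play; the first player is about to move from it and so loses — the second player wins.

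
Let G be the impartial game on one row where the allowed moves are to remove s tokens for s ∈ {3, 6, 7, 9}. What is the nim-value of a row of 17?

Build the Grundy sequence with g(k) = mex{g(k−s) : s ∈ {3, 6, 7, 9}, s ≤ k}:
k:     0  1  2  3  4  5  6  7  8  9 10 11 12 13 14 15 16 17
g(k):  0  0  0  1  1  1  2  2  2  3  3  3  0  0  0  1  1  1
So g(17) = 1.

1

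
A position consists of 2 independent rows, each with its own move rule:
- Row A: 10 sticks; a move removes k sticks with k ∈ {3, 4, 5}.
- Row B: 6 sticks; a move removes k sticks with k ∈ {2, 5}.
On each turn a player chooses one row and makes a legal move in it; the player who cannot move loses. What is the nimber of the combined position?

Build the Grundy sequence for row A with g(k) = mex{g(k−s) : s ∈ {3, 4, 5}, s ≤ k}:
k:     0  1  2  3  4  5  6  7  8  9 10
g(k):  0  0  0  1  1  1  2  2  0  0  0
So g(10) = 0.
Build the Grundy sequence for row B with g(k) = mex{g(k−s) : s ∈ {2, 5}, s ≤ k}:
k:     0  1  2  3  4  5  6
g(k):  0  0  1  1  0  2  1
So g(6) = 1.
By the Sprague-Grundy theorem, the Grundy value of a sum of independent games is the XOR of the component values.
Combined value = 0 ⊕ 1 = 1.

1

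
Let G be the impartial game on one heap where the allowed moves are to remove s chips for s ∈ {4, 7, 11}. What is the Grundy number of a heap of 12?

3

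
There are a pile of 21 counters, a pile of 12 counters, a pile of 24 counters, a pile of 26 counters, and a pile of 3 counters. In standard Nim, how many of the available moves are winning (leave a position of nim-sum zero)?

Write each in binary and XOR column by column:
  10101  (21)
  01100  (12)
  11000  (24)
  11010  (26)
  00011  (3)
  -----
  11000  (24)
The overall nim-sum is X = 24. A pile of size p has a winning move iff p XOR X < p (reduce it to p XOR X).
  21: 21 XOR 24 = 13 < 21 — winning move (to 13).
  12: 12 XOR 24 = 20 ≥ 12 — no move.
  24: 24 XOR 24 = 0 < 24 — winning move (to 0).
  26: 26 XOR 24 = 2 < 26 — winning move (to 2).
  3: 3 XOR 24 = 27 ≥ 3 — no move.
That gives 3 winning moves.

3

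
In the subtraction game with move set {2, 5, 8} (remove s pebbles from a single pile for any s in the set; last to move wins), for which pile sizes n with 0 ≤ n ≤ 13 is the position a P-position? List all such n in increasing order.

0, 1, 4, 7, 10, 11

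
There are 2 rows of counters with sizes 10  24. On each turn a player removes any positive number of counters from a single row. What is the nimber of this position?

Bitwise XOR of the heap sizes:
  01010  (10)
  11000  (24)
  -----
  10010  (18)

18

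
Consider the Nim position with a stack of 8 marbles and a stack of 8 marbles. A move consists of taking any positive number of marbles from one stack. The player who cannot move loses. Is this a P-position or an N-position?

Write each in binary and XOR column by column:
  1000  (8)
  1000  (8)
  ----
  0000  (0)
The nim-sum is 0, so this is a P-position: the player to move is in a losing position under optimal play.

P-position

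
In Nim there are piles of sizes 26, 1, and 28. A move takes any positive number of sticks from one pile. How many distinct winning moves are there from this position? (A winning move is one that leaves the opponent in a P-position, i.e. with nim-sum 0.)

Nim-sum: 26 ⊕ 1 ⊕ 28 = 7.
The overall nim-sum is X = 7. A pile of size p has a winning move iff p XOR X < p (reduce it to p XOR X).
  26: 26 XOR 7 = 29 ≥ 26 — no move.
  1: 1 XOR 7 = 6 ≥ 1 — no move.
  28: 28 XOR 7 = 27 < 28 — winning move (to 27).
That gives 1 winning move.

1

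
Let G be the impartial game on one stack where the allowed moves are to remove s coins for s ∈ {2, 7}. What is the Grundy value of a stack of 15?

1

Grundy values for subtraction set {2, 7}:
k:     0  1  2  3  4  5  6  7  8  9 10 11 12 13 14 15
g(k):  0  0  1  1  0  0  1  1  2  0  0  1  1  0  0  1
So g(15) = 1.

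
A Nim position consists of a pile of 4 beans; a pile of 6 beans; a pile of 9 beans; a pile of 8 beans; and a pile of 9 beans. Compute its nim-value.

In binary:
  0100  (4)
  0110  (6)
  1001  (9)
  1000  (8)
  1001  (9)
  ----
  1010  (10)

10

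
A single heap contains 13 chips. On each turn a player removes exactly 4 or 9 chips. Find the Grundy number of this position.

0

Grundy values for subtraction set {4, 9}:
k:     0  1  2  3  4  5  6  7  8  9 10 11 12 13
g(k):  0  0  0  0  1  1  1  1  0  2  2  2  1  0
So g(13) = 0.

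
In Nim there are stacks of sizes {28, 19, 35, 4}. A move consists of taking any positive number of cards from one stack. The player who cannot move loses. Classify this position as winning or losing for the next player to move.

Compute the nim-sum pairwise:
28 XOR 19 = 15
15 XOR 35 = 44
44 XOR 4 = 40
The nim-sum is 40 ≠ 0, so this is an N-position: the player to move can win.

Winning position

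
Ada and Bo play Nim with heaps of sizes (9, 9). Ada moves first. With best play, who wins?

In binary:
  1001  (9)
  1001  (9)
  ----
  0000  (0)
The nim-sum is 0, so this is a P-position: the player to move is in a losing position under optimal play; Ada is about to move from it and so loses — Bo wins.

Bo wins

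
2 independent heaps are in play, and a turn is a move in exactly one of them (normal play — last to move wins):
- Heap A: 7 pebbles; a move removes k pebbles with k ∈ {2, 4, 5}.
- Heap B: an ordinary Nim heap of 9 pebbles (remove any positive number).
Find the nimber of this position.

9

Build the Grundy sequence for heap A with g(k) = mex{g(k−s) : s ∈ {2, 4, 5}, s ≤ k}:
k:     0  1  2  3  4  5  6  7
g(k):  0  0  1  1  2  2  3  0
So g(7) = 0.
Heap B is a plain Nim heap of size 9, so its Grundy value is 9.
By the Sprague-Grundy theorem, the Grundy value of a sum of independent games is the XOR of the component values.
Combined value = 0 ⊕ 9 = 9.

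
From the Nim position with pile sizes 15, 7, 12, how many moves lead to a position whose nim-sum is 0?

3

Compute the nim-sum pairwise:
15 XOR 7 = 8
8 XOR 12 = 4
The overall nim-sum is X = 4. A pile of size p has a winning move iff p XOR X < p (reduce it to p XOR X).
  15: 15 XOR 4 = 11 < 15 — winning move (to 11).
  7: 7 XOR 4 = 3 < 7 — winning move (to 3).
  12: 12 XOR 4 = 8 < 12 — winning move (to 8).
That gives 3 winning moves.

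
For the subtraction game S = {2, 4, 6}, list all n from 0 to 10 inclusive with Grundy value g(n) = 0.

Compute g(0), g(1), … for moves {2, 4, 6}:
k:     0  1  2  3  4  5  6  7  8  9 10
g(k):  0  0  1  1  2  2  3  3  0  0  1
The P-positions (g = 0) in 0..10 are 0, 1, 8, 9.

0, 1, 8, 9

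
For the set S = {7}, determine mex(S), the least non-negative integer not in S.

0 is not in the set, so the mex is 0.

0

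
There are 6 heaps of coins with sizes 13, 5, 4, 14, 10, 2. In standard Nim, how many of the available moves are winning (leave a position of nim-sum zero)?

Compute the nim-sum pairwise:
13 ^ 5 = 8
8 ^ 4 = 12
12 ^ 14 = 2
2 ^ 10 = 8
8 ^ 2 = 10
The overall nim-sum is X = 10. A heap of size p has a winning move iff p XOR X < p (reduce it to p XOR X).
  13: 13 XOR 10 = 7 < 13 — winning move (to 7).
  5: 5 XOR 10 = 15 ≥ 5 — no move.
  4: 4 XOR 10 = 14 ≥ 4 — no move.
  14: 14 XOR 10 = 4 < 14 — winning move (to 4).
  10: 10 XOR 10 = 0 < 10 — winning move (to 0).
  2: 2 XOR 10 = 8 ≥ 2 — no move.
That gives 3 winning moves.

3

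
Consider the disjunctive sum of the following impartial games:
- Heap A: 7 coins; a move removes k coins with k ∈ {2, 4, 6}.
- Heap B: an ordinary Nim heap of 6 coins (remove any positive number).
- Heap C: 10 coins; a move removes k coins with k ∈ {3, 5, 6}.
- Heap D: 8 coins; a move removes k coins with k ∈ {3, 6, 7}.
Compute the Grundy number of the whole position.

7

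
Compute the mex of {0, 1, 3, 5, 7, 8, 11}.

2

The values 0, 1 are all present; 2 is the first non-negative integer missing from the set.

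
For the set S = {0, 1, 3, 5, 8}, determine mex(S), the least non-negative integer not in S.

2

The values 0, 1 are all present; 2 is the first non-negative integer missing from the set.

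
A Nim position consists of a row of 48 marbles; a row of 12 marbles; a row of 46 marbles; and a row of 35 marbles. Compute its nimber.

Write each in binary and XOR column by column:
  110000  (48)
  001100  (12)
  101110  (46)
  100011  (35)
  ------
  110001  (49)

49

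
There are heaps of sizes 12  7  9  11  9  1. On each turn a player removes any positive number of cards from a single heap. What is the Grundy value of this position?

Compute the nim-sum pairwise:
12 XOR 7 = 11
11 XOR 9 = 2
2 XOR 11 = 9
9 XOR 9 = 0
0 XOR 1 = 1

1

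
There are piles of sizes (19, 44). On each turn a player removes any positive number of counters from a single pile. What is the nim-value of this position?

Compute the nim-sum pairwise:
19 ⊕ 44 = 63

63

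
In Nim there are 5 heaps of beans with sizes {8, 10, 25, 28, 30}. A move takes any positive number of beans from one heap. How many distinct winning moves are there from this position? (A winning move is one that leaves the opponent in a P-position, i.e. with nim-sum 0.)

Write each in binary and XOR column by column:
  01000  (8)
  01010  (10)
  11001  (25)
  11100  (28)
  11110  (30)
  -----
  11001  (25)
The overall nim-sum is X = 25. A heap of size p has a winning move iff p XOR X < p (reduce it to p XOR X).
  8: 8 XOR 25 = 17 ≥ 8 — no move.
  10: 10 XOR 25 = 19 ≥ 10 — no move.
  25: 25 XOR 25 = 0 < 25 — winning move (to 0).
  28: 28 XOR 25 = 5 < 28 — winning move (to 5).
  30: 30 XOR 25 = 7 < 30 — winning move (to 7).
That gives 3 winning moves.

3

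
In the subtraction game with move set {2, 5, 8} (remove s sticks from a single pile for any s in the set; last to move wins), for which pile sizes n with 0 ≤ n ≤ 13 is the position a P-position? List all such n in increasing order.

0, 1, 4, 7, 10, 11

Grundy values for subtraction set {2, 5, 8}:
g(0) = mex{} = 0
g(1) = mex{} = 0
g(2) = mex{0} = 1
g(3) = mex{0} = 1
g(4) = mex{1} = 0
g(5) = mex{0,1} = 2
g(6) = mex{0} = 1
g(7) = mex{1,2} = 0
g(8) = mex{0,1} = 2
g(9) = mex{0} = 1
g(10) = mex{1,2} = 0
g(11) = mex{1} = 0
g(12) = mex{0} = 1
g(13) = mex{0,2} = 1
The P-positions (g = 0) in 0..13 are 0, 1, 4, 7, 10, 11.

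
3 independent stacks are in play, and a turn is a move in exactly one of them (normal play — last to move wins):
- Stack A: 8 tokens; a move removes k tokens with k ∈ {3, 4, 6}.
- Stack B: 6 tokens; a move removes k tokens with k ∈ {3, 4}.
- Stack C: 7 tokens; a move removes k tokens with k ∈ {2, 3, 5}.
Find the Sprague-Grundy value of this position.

0

Build the Grundy sequence for stack A with g(k) = mex{g(k−s) : s ∈ {3, 4, 6}, s ≤ k}:
k:     0  1  2  3  4  5  6  7  8
g(k):  0  0  0  1  1  1  2  2  2
So g(8) = 2.
For stack B, compute g(0), g(1), … with moves {3, 4}:
g(0) = mex{} = 0
g(1) = mex{} = 0
g(2) = mex{} = 0
g(3) = mex{0} = 1
g(4) = mex{0} = 1
g(5) = mex{0} = 1
g(6) = mex{0,1} = 2
So g(6) = 2.
Grundy values for stack C (subtraction set {2, 3, 5}):
g(0) = mex{} = 0
g(1) = mex{} = 0
g(2) = mex{0} = 1
g(3) = mex{0} = 1
g(4) = mex{0,1} = 2
g(5) = mex{0,1} = 2
g(6) = mex{0,1,2} = 3
g(7) = mex{1,2} = 0
So g(7) = 0.
The value of a disjunctive sum is the nim-sum of the parts.
Combined value = 2 XOR 2 XOR 0 = 0.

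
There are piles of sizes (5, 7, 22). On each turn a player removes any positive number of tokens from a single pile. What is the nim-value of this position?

20

Write each in binary and XOR column by column:
  00101  (5)
  00111  (7)
  10110  (22)
  -----
  10100  (20)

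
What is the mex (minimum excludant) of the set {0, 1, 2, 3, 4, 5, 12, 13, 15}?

The values 0, 1, 2, 3, 4, 5 are all present; 6 is the first non-negative integer missing from the set.

6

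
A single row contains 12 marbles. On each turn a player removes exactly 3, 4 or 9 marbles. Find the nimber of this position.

Grundy values for subtraction set {3, 4, 9}:
g(0) = mex{} = 0
g(1) = mex{} = 0
g(2) = mex{} = 0
g(3) = mex{0} = 1
g(4) = mex{0} = 1
g(5) = mex{0} = 1
g(6) = mex{0,1} = 2
g(7) = mex{1} = 0
g(8) = mex{1} = 0
g(9) = mex{0,1,2} = 3
g(10) = mex{0,2} = 1
g(11) = mex{0} = 1
g(12) = mex{0,1,3} = 2
So g(12) = 2.

2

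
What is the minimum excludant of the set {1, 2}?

0 is not in the set, so the mex is 0.

0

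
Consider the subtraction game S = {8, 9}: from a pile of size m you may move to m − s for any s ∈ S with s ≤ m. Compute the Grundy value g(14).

Build the Grundy sequence with g(k) = mex{g(k−s) : s ∈ {8, 9}, s ≤ k}:
g(0) = mex{} = 0
g(1) = mex{} = 0
g(2) = mex{} = 0
g(3) = mex{} = 0
g(4) = mex{} = 0
g(5) = mex{} = 0
g(6) = mex{} = 0
g(7) = mex{} = 0
g(8) = mex{0} = 1
g(9) = mex{0} = 1
g(10) = mex{0} = 1
g(11) = mex{0} = 1
g(12) = mex{0} = 1
g(13) = mex{0} = 1
g(14) = mex{0} = 1
So g(14) = 1.

1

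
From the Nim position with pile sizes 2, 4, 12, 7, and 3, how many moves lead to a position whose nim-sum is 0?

Write each in binary and XOR column by column:
  0010  (2)
  0100  (4)
  1100  (12)
  0111  (7)
  0011  (3)
  ----
  1110  (14)
The overall nim-sum is X = 14. A pile of size p has a winning move iff p XOR X < p (reduce it to p XOR X).
  2: 2 XOR 14 = 12 ≥ 2 — no move.
  4: 4 XOR 14 = 10 ≥ 4 — no move.
  12: 12 XOR 14 = 2 < 12 — winning move (to 2).
  7: 7 XOR 14 = 9 ≥ 7 — no move.
  3: 3 XOR 14 = 13 ≥ 3 — no move.
That gives 1 winning move.

1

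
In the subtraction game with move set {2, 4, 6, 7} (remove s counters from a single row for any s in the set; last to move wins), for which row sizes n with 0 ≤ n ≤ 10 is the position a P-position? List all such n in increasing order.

0, 1, 9, 10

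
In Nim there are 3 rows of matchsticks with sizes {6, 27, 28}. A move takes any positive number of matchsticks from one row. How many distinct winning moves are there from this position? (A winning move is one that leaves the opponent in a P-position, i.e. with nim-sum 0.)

1

Compute the nim-sum pairwise:
6 ⊕ 27 = 29
29 ⊕ 28 = 1
The overall nim-sum is X = 1. A row of size p has a winning move iff p XOR X < p (reduce it to p XOR X).
  6: 6 XOR 1 = 7 ≥ 6 — no move.
  27: 27 XOR 1 = 26 < 27 — winning move (to 26).
  28: 28 XOR 1 = 29 ≥ 28 — no move.
That gives 1 winning move.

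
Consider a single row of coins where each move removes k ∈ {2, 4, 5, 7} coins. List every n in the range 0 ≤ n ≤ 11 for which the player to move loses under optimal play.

0, 1, 9, 10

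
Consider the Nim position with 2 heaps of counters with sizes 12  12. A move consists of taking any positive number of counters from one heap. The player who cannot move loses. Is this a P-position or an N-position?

Compute the nim-sum pairwise:
12 XOR 12 = 0
The nim-sum is 0, so this is a P-position: the player to move is in a losing position under optimal play.

P-position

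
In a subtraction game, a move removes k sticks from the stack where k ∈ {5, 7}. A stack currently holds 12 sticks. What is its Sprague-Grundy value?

Compute g(0), g(1), … for moves {5, 7}:
g(0) = mex{} = 0
g(1) = mex{} = 0
g(2) = mex{} = 0
g(3) = mex{} = 0
g(4) = mex{} = 0
g(5) = mex{0} = 1
g(6) = mex{0} = 1
g(7) = mex{0} = 1
g(8) = mex{0} = 1
g(9) = mex{0} = 1
g(10) = mex{0,1} = 2
g(11) = mex{0,1} = 2
g(12) = mex{1} = 0
So g(12) = 0.

0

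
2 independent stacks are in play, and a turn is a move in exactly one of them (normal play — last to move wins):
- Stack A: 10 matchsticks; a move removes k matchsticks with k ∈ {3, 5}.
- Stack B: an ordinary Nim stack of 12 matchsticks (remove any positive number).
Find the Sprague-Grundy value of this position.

12

Build the Grundy sequence for stack A with g(k) = mex{g(k−s) : s ∈ {3, 5}, s ≤ k}:
g(0) = mex{} = 0
g(1) = mex{} = 0
g(2) = mex{} = 0
g(3) = mex{0} = 1
g(4) = mex{0} = 1
g(5) = mex{0} = 1
g(6) = mex{0,1} = 2
g(7) = mex{0,1} = 2
g(8) = mex{1} = 0
g(9) = mex{1,2} = 0
g(10) = mex{1,2} = 0
So g(10) = 0.
Stack B is a plain Nim stack of size 12, so its Grundy value is 12.
The value of a disjunctive sum is the nim-sum of the parts.
Combined value = 0 XOR 12 = 12.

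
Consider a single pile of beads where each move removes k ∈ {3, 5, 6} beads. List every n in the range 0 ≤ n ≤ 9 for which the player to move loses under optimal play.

Compute g(0), g(1), … for moves {3, 5, 6}:
k:     0  1  2  3  4  5  6  7  8  9
g(k):  0  0  0  1  1  1  2  2  2  0
The P-positions (g = 0) in 0..9 are 0, 1, 2, 9.

0, 1, 2, 9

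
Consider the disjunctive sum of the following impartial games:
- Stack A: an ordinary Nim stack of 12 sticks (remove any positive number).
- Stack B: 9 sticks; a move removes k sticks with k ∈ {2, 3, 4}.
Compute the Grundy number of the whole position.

Stack A is a plain Nim stack of size 12, so its Grundy value is 12.
Grundy values for stack B (subtraction set {2, 3, 4}):
g(0) = mex{} = 0
g(1) = mex{} = 0
g(2) = mex{0} = 1
g(3) = mex{0} = 1
g(4) = mex{0,1} = 2
g(5) = mex{0,1} = 2
g(6) = mex{1,2} = 0
g(7) = mex{1,2} = 0
g(8) = mex{0,2} = 1
g(9) = mex{0,2} = 1
So g(9) = 1.
By the Sprague-Grundy theorem, the Grundy value of a sum of independent games is the XOR of the component values.
Combined value = 12 ⊕ 1 = 13.

13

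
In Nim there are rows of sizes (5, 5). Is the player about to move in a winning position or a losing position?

Losing position

Nim-sum: 5 ^ 5 = 0.
The nim-sum is 0, so this is a P-position: the player to move is in a losing position under optimal play.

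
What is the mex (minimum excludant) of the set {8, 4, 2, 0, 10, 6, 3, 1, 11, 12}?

The values 0, 1, 2, 3, 4 are all present; 5 is the first non-negative integer missing from the set.

5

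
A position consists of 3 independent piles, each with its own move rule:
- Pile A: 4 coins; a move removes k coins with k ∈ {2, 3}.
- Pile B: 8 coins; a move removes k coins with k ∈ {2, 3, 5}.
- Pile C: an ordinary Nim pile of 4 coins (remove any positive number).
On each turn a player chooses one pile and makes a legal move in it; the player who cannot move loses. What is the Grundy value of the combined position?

Grundy values for pile A (subtraction set {2, 3}):
g(0) = mex{} = 0
g(1) = mex{} = 0
g(2) = mex{0} = 1
g(3) = mex{0} = 1
g(4) = mex{0,1} = 2
So g(4) = 2.
Build the Grundy sequence for pile B with g(k) = mex{g(k−s) : s ∈ {2, 3, 5}, s ≤ k}:
k:     0  1  2  3  4  5  6  7  8
g(k):  0  0  1  1  2  2  3  0  0
So g(8) = 0.
Pile C is a plain Nim pile of size 4, so its Grundy value is 4.
The value of a disjunctive sum is the nim-sum of the parts.
Combined value = 2 XOR 0 XOR 4 = 6.

6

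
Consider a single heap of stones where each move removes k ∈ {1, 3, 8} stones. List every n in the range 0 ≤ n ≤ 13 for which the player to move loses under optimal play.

0, 2, 4, 6, 11, 13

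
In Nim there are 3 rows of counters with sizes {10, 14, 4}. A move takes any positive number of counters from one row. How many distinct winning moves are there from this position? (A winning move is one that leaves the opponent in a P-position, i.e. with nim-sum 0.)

Compute the nim-sum pairwise:
10 XOR 14 = 4
4 XOR 4 = 0
The nim-sum is already 0, so every move leaves a nonzero nim-sum — there are no winning moves.

0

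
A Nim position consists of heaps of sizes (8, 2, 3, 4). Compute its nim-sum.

13

Nim-sum: 8 XOR 2 XOR 3 XOR 4 = 13.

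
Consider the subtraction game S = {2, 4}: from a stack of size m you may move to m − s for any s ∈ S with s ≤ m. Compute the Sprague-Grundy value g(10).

Compute g(0), g(1), … for moves {2, 4}:
g(0) = mex{} = 0
g(1) = mex{} = 0
g(2) = mex{0} = 1
g(3) = mex{0} = 1
g(4) = mex{0,1} = 2
g(5) = mex{0,1} = 2
g(6) = mex{1,2} = 0
g(7) = mex{1,2} = 0
g(8) = mex{0,2} = 1
g(9) = mex{0,2} = 1
g(10) = mex{0,1} = 2
So g(10) = 2.

2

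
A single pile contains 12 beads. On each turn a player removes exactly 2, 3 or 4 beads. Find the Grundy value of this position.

Grundy values for subtraction set {2, 3, 4}:
k:     0  1  2  3  4  5  6  7  8  9 10 11 12
g(k):  0  0  1  1  2  2  0  0  1  1  2  2  0
So g(12) = 0.

0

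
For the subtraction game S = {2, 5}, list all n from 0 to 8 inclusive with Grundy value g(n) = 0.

Compute g(0), g(1), … for moves {2, 5}:
g(0) = mex{} = 0
g(1) = mex{} = 0
g(2) = mex{0} = 1
g(3) = mex{0} = 1
g(4) = mex{1} = 0
g(5) = mex{0,1} = 2
g(6) = mex{0} = 1
g(7) = mex{1,2} = 0
g(8) = mex{1} = 0
The P-positions (g = 0) in 0..8 are 0, 1, 4, 7, 8.

0, 1, 4, 7, 8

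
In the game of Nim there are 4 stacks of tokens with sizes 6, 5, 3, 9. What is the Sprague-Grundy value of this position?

Nim-sum: 6 XOR 5 XOR 3 XOR 9 = 9.

9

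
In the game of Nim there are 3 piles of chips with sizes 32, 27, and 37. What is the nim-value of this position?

30

Nim-sum: 32 ⊕ 27 ⊕ 37 = 30.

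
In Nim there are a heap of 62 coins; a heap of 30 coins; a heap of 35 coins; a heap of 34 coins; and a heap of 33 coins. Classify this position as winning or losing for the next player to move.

Losing position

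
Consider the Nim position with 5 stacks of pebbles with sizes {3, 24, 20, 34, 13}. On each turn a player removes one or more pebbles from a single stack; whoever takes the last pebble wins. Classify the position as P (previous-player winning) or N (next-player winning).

Write each in binary and XOR column by column:
  000011  (3)
  011000  (24)
  010100  (20)
  100010  (34)
  001101  (13)
  ------
  100000  (32)
The nim-sum is 32 ≠ 0, so this is an N-position: the player to move can win.

N-position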